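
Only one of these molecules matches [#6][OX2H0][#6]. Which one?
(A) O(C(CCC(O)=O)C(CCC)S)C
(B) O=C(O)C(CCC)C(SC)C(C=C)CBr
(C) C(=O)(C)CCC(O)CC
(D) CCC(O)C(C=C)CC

A

[#6][OX2H0][#6] describes an aliphatic oxygen bridging two carbons with no H on the oxygen (an ether).
(A) contains a methoxy ether (-OCH3), which satisfies every atom and bond constraint.
(B) has a carboxylic acid group (-C(=O)OH) but the -OH oxygen has H1; the =O is OX1, not OX2.
(C) has a hydroxyl group (-OH) but the oxygen has H1, not H0 bridging two carbons.
(D) has a hydroxyl group (-OH) but the oxygen has H1, not H0 bridging two carbons.
So the answer is (A).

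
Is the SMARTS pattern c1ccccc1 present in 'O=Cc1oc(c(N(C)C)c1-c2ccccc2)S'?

Yes

The pattern c1ccccc1 describes six aromatic carbons in a ring — a benzene ring.
The molecule carries a phenyl ring, whose atoms satisfy every constraint of the query, so the pattern matches.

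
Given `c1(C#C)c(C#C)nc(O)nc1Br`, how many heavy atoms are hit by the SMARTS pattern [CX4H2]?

0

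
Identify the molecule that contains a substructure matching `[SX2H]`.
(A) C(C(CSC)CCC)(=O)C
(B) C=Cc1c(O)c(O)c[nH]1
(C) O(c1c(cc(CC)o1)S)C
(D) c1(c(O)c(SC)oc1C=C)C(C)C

[SX2H] describes an aliphatic sulfur with two connections, one being H (a thiol).
(A) has a methylthio ether (-SCH3) but the sulfur has H0 (bonded to two carbons), not H1.
(B) has a hydroxyl group (-OH) but it is an -OH, not an -SH.
(C) contains a thiol (-SH), which satisfies every atom and bond constraint.
(D) has a methylthio ether (-SCH3) but the sulfur has H0 (bonded to two carbons), not H1.
So the answer is (C).

C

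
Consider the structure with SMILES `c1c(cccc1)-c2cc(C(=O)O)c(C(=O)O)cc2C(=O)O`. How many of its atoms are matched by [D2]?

Check the 21 heavy atoms by environment: 5× c (aromatic, D3) → no; 7× c (aromatic, D2) → match; 3× C (D3) → no; 6× O (D1) → no.
That gives 7 matching atoms.

7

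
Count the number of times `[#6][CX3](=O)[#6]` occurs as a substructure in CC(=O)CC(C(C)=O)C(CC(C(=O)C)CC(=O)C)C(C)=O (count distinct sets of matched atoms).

5

[#6][CX3](=O)[#6] is the SMARTS for a ketone: a carbonyl carbon (no H) flanked by two carbons.
The molecule carries 5 separate instances of an acetyl/ketone group (-C(=O)CH3) meeting every constraint; each maps to a distinct set of atoms, giving 5 matches.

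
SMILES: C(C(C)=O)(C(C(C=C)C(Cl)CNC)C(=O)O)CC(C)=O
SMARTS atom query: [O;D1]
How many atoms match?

4

The query [O;D1] means: aliphatic oxygen bonded to exactly one heavy atom.
Check the 20 heavy atoms by environment: 3× C (D2) → no; 7× C (D3) → no; 1× N (D2) → no; 4× C (D1) → no; 4× O (D1) → match; 1× Cl (D1) → no.
That gives 4 matching atoms.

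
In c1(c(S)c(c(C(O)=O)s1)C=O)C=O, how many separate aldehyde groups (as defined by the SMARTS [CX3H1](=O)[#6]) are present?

2

[CX3H1](=O)[#6] is the SMARTS for an aldehyde: an sp2 carbon with one H, double-bonded to O and single-bonded to carbon.
The molecule carries 2 separate instances of an aldehyde (-CHO) meeting every constraint; each maps to a distinct set of atoms, giving 2 matches.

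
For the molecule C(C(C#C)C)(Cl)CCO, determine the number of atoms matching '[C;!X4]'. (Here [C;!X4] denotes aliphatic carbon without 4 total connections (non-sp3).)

Check the 9 heavy atoms by environment: 5× C (X4) → no; 1× Cl (X1) → no; 1× O (X2) → no; 2× C (X2) → match.
That gives 2 matching atoms.

2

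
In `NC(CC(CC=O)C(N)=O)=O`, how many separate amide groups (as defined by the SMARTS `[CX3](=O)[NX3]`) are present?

2

[CX3](=O)[NX3] is the SMARTS for an amide: a carbonyl carbon bonded to a trivalent nitrogen.
The molecule carries 2 separate instances of a primary amide (-C(=O)NH2) meeting every constraint; each maps to a distinct set of atoms, giving 2 matches.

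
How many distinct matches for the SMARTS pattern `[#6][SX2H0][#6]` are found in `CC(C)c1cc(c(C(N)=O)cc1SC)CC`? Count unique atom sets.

1

[#6][SX2H0][#6] is the SMARTS for a thioether: an aliphatic sulfur bridging two carbons with no H on the sulfur.
Exactly one fragment in the molecule meets all constraints, giving 1 match.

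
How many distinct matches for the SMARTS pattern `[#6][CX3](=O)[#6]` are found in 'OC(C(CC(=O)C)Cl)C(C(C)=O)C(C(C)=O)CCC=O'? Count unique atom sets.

3

[#6][CX3](=O)[#6] is the SMARTS for a ketone: a carbonyl carbon (no H) flanked by two carbons.
The molecule carries 3 separate instances of an acetyl/ketone group (-C(=O)CH3) meeting every constraint; each maps to a distinct set of atoms, giving 3 matches.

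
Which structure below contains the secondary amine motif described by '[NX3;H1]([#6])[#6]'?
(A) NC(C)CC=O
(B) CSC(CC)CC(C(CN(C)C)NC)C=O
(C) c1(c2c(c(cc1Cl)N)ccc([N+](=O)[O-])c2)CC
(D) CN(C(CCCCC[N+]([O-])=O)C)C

B

[NX3;H1]([#6])[#6] describes a trivalent nitrogen with one H, bonded to two carbons (a secondary amine).
(A) has a primary amino group (-NH2) but the nitrogen has H2 and only one carbon neighbour.
(B) contains an N-methylamino group (-NHCH3), which satisfies every atom and bond constraint.
(C) has a primary amino group (-NH2) but the nitrogen has H2 and only one carbon neighbour.
(D) has a dimethylamino group (-N(CH3)2) but the nitrogen has H0, not H1.
So the answer is (B).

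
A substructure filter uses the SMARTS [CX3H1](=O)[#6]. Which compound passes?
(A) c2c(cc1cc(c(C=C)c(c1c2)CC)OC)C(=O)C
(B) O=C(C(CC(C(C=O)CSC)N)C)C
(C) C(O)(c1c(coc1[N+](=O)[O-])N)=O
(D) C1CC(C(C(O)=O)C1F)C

B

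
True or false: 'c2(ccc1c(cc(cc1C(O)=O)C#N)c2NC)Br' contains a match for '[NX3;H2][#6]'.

False

The pattern [NX3;H2][#6] describes a trivalent nitrogen with two H attached to carbon — a primary amine.
The closest candidate here is an N-methylamino group (-NHCH3), but the nitrogen bears two carbons and only one H (H1), not H2. No other fragment satisfies the full query, so there is no match.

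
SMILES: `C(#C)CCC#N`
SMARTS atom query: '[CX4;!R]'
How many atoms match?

2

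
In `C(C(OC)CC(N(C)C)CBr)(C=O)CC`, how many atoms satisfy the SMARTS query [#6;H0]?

0

The query [#6;H0] means: any carbon with no attached hydrogen.
Check the 15 heavy atoms by environment: 3× C (H2) → no; 4× C (H1) → no; 4× C (H3) → no; 1× N (H0) → no; 2× O (H0) → no; 1× Br (H0) → no.
No environment satisfies the query, so 0 matching atoms.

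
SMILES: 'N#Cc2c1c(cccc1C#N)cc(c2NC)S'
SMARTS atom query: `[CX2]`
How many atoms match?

2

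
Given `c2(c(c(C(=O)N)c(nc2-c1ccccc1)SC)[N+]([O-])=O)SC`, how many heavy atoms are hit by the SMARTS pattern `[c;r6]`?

The query [c;r6] means: aromatic carbon that belongs to a six-membered ring.
Check the 22 heavy atoms by environment: 1× n (aromatic, in 6-ring) → no; 11× c (aromatic, in 6-ring) → match; 2× S (acyclic) → no; 3× C (acyclic) → no; 2× O (acyclic) → no; 1× N (acyclic) → no; 1× N (charge +1, acyclic) → no; 1× O (charge -1, acyclic) → no.
That gives 11 matching atoms.

11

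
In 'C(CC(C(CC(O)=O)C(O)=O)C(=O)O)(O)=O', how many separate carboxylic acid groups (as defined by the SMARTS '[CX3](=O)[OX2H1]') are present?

4

[CX3](=O)[OX2H1] is the SMARTS for a carboxylic acid: an sp2 carbon double-bonded to O and single-bonded to an -OH oxygen.
The molecule carries 4 separate instances of a carboxylic acid group (-C(=O)OH) meeting every constraint; each maps to a distinct set of atoms, giving 4 matches.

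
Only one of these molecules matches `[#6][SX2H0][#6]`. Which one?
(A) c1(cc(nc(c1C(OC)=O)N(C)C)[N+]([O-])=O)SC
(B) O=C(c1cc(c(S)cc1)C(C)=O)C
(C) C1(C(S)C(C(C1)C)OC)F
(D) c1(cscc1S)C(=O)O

A

[#6][SX2H0][#6] describes an aliphatic sulfur bridging two carbons with no H on the sulfur (a thioether).
(A) contains a methylthio ether (-SCH3), which satisfies every atom and bond constraint.
(B) has a thiol (-SH) but the sulfur has H1, not H0 bridging two carbons.
(C) has a thiol (-SH) but the sulfur has H1, not H0 bridging two carbons.
(D) has a thiol (-SH) but the sulfur has H1, not H0 bridging two carbons.
So the answer is (A).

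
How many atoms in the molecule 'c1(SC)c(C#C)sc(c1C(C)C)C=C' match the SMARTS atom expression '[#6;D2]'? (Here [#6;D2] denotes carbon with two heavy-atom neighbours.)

The query [#6;D2] means: any carbon bonded to exactly two heavy atoms.
Check the 14 heavy atoms by environment: 1× s (aromatic, D2) → no; 4× c (aromatic, D3) → no; 1× C (D3) → no; 5× C (D1) → no; 1× S (D2) → no; 2× C (D2) → match.
That gives 2 matching atoms.

2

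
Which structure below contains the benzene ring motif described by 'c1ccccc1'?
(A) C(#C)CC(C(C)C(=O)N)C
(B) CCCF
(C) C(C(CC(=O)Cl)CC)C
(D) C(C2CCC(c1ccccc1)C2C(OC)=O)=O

D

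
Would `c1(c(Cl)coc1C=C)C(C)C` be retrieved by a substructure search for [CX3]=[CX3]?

The pattern [CX3]=[CX3] describes a non-aromatic C=C double bond between two sp2 carbons — an alkene.
The molecule carries a vinyl group (-CH=CH2), whose atoms satisfy every constraint of the query, so the pattern matches.

Yes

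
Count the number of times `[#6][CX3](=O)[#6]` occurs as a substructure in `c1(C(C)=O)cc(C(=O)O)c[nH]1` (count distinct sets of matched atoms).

1

[#6][CX3](=O)[#6] is the SMARTS for a ketone: a carbonyl carbon (no H) flanked by two carbons.
Exactly one fragment in the molecule meets all constraints, giving 1 match.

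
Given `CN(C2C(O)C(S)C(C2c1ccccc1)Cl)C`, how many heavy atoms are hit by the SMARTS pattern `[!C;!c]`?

4

Check the 17 heavy atoms by environment: 7× C → no; 1× N → match; 1× Cl → match; 1× O → match; 1× S → match; 6× c (aromatic) → no.
Summing the matching environments: 1 + 1 + 1 + 1 = 4 matching atoms.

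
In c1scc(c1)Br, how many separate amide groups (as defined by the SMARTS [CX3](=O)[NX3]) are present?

0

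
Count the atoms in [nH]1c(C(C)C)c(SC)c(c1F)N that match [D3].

The query [D3] means: atom with exactly three heavy-atom neighbours.
Check the 12 heavy atoms by environment: 1× n (aromatic, D2) → no; 4× c (aromatic, D3) → match; 1× N (D1) → no; 1× S (D2) → no; 3× C (D1) → no; 1× C (D3) → match; 1× F (D1) → no.
Summing the matching environments: 4 + 1 = 5 matching atoms.

5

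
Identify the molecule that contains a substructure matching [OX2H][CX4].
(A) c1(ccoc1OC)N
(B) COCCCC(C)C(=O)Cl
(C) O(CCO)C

C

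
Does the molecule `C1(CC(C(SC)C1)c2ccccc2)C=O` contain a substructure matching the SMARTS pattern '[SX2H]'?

The pattern [SX2H] describes an aliphatic sulfur with two connections, one being H — a thiol.
The closest candidate here is a methylthio ether (-SCH3), but the sulfur has H0 (bonded to two carbons), not H1. No other fragment satisfies the full query, so there is no match.

No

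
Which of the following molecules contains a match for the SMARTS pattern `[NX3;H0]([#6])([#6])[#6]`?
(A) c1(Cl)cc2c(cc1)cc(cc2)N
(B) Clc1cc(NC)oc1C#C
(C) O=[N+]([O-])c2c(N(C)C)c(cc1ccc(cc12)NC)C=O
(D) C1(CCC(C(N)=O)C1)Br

C

[NX3;H0]([#6])([#6])[#6] describes a trivalent nitrogen with no H, bonded to three carbons (a tertiary amine).
(A) has a primary amino group (-NH2) but the nitrogen has H2, not H0 with three carbons.
(B) has an N-methylamino group (-NHCH3) but the nitrogen still has one H (H1), not H0.
(C) contains a dimethylamino group (-N(CH3)2), which satisfies every atom and bond constraint.
(D) has a primary amide (-C(=O)NH2) but the amide nitrogen has H2 and only one carbon neighbour.
So the answer is (C).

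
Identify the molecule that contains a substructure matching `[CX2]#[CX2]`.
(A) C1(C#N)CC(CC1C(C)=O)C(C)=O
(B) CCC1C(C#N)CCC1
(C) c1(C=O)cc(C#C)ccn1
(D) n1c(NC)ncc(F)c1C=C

C

[CX2]#[CX2] describes a carbon-carbon triple bond (an alkyne).
(A) has a nitrile (-C#N) but the triple bond is C#N, not C#C.
(B) has a nitrile (-C#N) but the triple bond is C#N, not C#C.
(C) contains an ethynyl group (-C#CH), which satisfies every atom and bond constraint.
(D) has a vinyl group (-CH=CH2) but the C=C is a double bond; both carbons are CX3, not CX2.
So the answer is (C).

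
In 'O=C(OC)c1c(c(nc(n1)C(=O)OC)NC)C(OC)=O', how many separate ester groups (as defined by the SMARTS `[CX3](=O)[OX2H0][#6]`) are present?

3

[CX3](=O)[OX2H0][#6] is the SMARTS for an ester: a carbonyl carbon bonded to an oxygen that is itself bonded to carbon (no H on that O).
The molecule carries 3 separate instances of a methyl-ester group (-C(=O)OCH3) meeting every constraint; each maps to a distinct set of atoms, giving 3 matches.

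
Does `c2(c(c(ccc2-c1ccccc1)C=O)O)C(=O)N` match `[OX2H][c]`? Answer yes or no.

The pattern [OX2H][c] describes a hydroxyl oxygen attached to an aromatic carbon — a phenol.
The molecule carries a hydroxyl group (-OH), whose atoms satisfy every constraint of the query, so the pattern matches.

Yes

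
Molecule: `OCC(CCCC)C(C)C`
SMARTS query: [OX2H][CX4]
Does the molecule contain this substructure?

Yes

The pattern [OX2H][CX4] describes a hydroxyl oxygen bound to an sp3 (X4) carbon — an aliphatic alcohol.
The molecule carries a hydroxyl group (-OH), whose atoms satisfy every constraint of the query, so the pattern matches.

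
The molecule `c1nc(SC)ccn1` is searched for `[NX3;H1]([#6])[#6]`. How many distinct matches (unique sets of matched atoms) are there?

0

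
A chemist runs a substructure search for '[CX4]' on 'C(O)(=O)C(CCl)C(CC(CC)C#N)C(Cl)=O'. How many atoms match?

The query [CX4] means: C with X4: aliphatic carbon with exactly 4 total connections (bonds + H).
Check the 16 heavy atoms by environment: 7× C (X4) → match; 1× C (X2) → no; 1× N (X1) → no; 2× C (X3) → no; 2× O (X1) → no; 2× Cl (X1) → no; 1× O (X2) → no.
That gives 7 matching atoms.

7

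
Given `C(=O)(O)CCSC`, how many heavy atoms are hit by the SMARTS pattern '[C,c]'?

4

Check the 7 heavy atoms by environment: 4× C → match; 1× S → no; 2× O → no.
That gives 4 matching atoms.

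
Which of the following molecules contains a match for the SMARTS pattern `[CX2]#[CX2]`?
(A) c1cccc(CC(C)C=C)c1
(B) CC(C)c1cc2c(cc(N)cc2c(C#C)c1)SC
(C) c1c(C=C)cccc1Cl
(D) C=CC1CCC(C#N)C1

[CX2]#[CX2] describes a carbon-carbon triple bond (an alkyne).
(A) has a vinyl group (-CH=CH2) but the C=C is a double bond; both carbons are CX3, not CX2.
(B) contains an ethynyl group (-C#CH), which satisfies every atom and bond constraint.
(C) has a vinyl group (-CH=CH2) but the C=C is a double bond; both carbons are CX3, not CX2.
(D) has a vinyl group (-CH=CH2) but the C=C is a double bond; both carbons are CX3, not CX2.
So the answer is (B).

B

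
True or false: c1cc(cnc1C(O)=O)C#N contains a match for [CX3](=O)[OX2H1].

True

The pattern [CX3](=O)[OX2H1] describes an sp2 carbon double-bonded to O and single-bonded to an -OH oxygen — a carboxylic acid.
The molecule carries a carboxylic acid group (-C(=O)OH), whose atoms satisfy every constraint of the query, so the pattern matches.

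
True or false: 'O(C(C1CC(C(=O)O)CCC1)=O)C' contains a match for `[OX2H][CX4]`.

The pattern [OX2H][CX4] describes a hydroxyl oxygen bound to an sp3 (X4) carbon — an aliphatic alcohol.
The closest candidate here is a carboxylic acid group (-C(=O)OH), but the -OH is on a CX3 carbonyl carbon, not a CX4 carbon. No other fragment satisfies the full query, so there is no match.

False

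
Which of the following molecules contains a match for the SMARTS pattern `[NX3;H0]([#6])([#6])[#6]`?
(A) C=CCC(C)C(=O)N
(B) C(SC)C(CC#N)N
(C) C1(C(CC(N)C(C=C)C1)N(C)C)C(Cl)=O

C

[NX3;H0]([#6])([#6])[#6] describes a trivalent nitrogen with no H, bonded to three carbons (a tertiary amine).
(A) has a primary amide (-C(=O)NH2) but the amide nitrogen has H2 and only one carbon neighbour.
(B) has a primary amino group (-NH2) but the nitrogen has H2, not H0 with three carbons.
(C) contains a dimethylamino group (-N(CH3)2), which satisfies every atom and bond constraint.
So the answer is (C).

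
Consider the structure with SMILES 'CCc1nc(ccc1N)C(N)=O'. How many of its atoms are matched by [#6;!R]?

Check the 12 heavy atoms by environment: 1× n (aromatic, in 6-ring) → no; 5× c (aromatic, in 6-ring) → no; 2× N (acyclic) → no; 3× C (acyclic) → match; 1× O (acyclic) → no.
That gives 3 matching atoms.

3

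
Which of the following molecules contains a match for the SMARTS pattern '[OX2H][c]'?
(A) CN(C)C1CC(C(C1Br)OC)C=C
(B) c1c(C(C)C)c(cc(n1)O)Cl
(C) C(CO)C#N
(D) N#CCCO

B

[OX2H][c] describes a hydroxyl oxygen attached to an aromatic carbon (a phenol).
(A) has a methoxy ether (-OCH3) but the oxygen has H0, not H1.
(B) contains a hydroxyl group (-OH), which satisfies every atom and bond constraint.
(C) has a hydroxyl group (-OH) but the -OH is on an aliphatic carbon, not an aromatic c.
(D) has a hydroxyl group (-OH) but the -OH is on an aliphatic carbon, not an aromatic c.
So the answer is (B).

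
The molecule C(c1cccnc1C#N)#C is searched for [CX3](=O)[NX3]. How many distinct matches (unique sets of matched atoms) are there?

0

[CX3](=O)[NX3] is the SMARTS for an amide: a carbonyl carbon bonded to a trivalent nitrogen.
The molecule has a nitrile (-C#N), but the nitrile N is NX1 (triple-bonded), not NX3; nothing else fits, so there are 0 matches.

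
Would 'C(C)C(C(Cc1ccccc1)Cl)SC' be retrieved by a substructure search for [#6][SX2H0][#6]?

The pattern [#6][SX2H0][#6] describes an aliphatic sulfur bridging two carbons with no H on the sulfur — a thioether.
The molecule carries a methylthio ether (-SCH3), whose atoms satisfy every constraint of the query, so the pattern matches.

Yes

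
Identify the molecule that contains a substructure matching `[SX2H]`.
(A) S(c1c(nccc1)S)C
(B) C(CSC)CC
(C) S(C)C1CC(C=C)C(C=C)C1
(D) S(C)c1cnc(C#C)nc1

A

[SX2H] describes an aliphatic sulfur with two connections, one being H (a thiol).
(A) contains a thiol (-SH), which satisfies every atom and bond constraint.
(B) has a methylthio ether (-SCH3) but the sulfur has H0 (bonded to two carbons), not H1.
(C) has a methylthio ether (-SCH3) but the sulfur has H0 (bonded to two carbons), not H1.
(D) has a methylthio ether (-SCH3) but the sulfur has H0 (bonded to two carbons), not H1.
So the answer is (A).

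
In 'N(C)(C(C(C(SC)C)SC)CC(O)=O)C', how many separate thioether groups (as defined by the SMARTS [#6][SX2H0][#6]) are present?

2

[#6][SX2H0][#6] is the SMARTS for a thioether: an aliphatic sulfur bridging two carbons with no H on the sulfur.
The molecule carries 2 separate instances of a methylthio ether (-SCH3) meeting every constraint; each maps to a distinct set of atoms, giving 2 matches.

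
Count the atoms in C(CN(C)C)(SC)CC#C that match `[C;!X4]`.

2

The query [C;!X4] means: aliphatic carbon that does not have four total connections.
Check the 10 heavy atoms by environment: 6× C (X4) → no; 1× N (X3) → no; 2× C (X2) → match; 1× S (X2) → no.
That gives 2 matching atoms.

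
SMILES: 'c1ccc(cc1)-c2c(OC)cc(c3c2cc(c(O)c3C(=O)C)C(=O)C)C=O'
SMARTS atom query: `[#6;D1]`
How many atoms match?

3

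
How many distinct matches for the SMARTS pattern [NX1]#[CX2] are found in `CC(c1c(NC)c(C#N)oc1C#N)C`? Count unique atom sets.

2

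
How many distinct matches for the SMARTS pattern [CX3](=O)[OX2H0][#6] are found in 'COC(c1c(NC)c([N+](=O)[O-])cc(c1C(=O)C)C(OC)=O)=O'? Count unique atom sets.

2

[CX3](=O)[OX2H0][#6] is the SMARTS for an ester: a carbonyl carbon bonded to an oxygen that is itself bonded to carbon (no H on that O).
The molecule carries 2 separate instances of a methyl-ester group (-C(=O)OCH3) meeting every constraint; each maps to a distinct set of atoms, giving 2 matches.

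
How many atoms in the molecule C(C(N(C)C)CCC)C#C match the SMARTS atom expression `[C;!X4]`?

2

The query [C;!X4] means: aliphatic carbon that does not have four total connections.
Check the 10 heavy atoms by environment: 7× C (X4) → no; 2× C (X2) → match; 1× N (X3) → no.
That gives 2 matching atoms.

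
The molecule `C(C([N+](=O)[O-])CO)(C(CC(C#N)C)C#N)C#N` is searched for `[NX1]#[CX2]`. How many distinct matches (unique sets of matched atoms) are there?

3

[NX1]#[CX2] is the SMARTS for a nitrile: a nitrogen triple-bonded to a two-connected carbon.
The molecule carries 3 separate instances of a nitrile (-C#N) meeting every constraint; each maps to a distinct set of atoms, giving 3 matches.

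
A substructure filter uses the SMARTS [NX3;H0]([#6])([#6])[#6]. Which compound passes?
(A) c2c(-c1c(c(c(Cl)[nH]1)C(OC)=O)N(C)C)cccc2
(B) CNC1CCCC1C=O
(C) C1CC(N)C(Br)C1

[NX3;H0]([#6])([#6])[#6] describes a trivalent nitrogen with no H, bonded to three carbons (a tertiary amine).
(A) contains a dimethylamino group (-N(CH3)2), which satisfies every atom and bond constraint.
(B) has an N-methylamino group (-NHCH3) but the nitrogen still has one H (H1), not H0.
(C) has a primary amino group (-NH2) but the nitrogen has H2, not H0 with three carbons.
So the answer is (A).

A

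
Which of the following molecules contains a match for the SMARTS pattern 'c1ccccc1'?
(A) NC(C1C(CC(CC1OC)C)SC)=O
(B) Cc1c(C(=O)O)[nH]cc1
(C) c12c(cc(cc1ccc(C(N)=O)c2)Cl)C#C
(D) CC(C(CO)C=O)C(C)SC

c1ccccc1 describes six aromatic carbons in a ring (a benzene ring).
(A) has a methyl group (-CH3) but no six-membered all-carbon aromatic ring is present.
(B) has a methyl group (-CH3) but no six-membered all-carbon aromatic ring is present.
(C) contains the required atom environment, so the pattern matches.
(D) has a methyl group (-CH3) but no six-membered all-carbon aromatic ring is present.
So the answer is (C).

C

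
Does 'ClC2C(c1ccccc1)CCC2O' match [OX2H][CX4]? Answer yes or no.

The pattern [OX2H][CX4] describes a hydroxyl oxygen bound to an sp3 (X4) carbon — an aliphatic alcohol.
The molecule carries a hydroxyl group (-OH), whose atoms satisfy every constraint of the query, so the pattern matches.

Yes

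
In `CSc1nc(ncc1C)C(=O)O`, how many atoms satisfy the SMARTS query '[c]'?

The query [c] means: lowercase c matches aromatic carbon only.
Check the 12 heavy atoms by environment: 2× n (aromatic) → no; 4× c (aromatic) → match; 3× C → no; 2× O → no; 1× S → no.
That gives 4 matching atoms.

4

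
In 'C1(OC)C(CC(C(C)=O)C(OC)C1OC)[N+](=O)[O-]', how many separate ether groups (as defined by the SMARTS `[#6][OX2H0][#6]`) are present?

3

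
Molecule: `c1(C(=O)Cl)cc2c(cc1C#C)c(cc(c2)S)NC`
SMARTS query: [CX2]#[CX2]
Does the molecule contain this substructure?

Yes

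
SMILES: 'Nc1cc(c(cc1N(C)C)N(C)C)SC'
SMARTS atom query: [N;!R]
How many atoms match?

3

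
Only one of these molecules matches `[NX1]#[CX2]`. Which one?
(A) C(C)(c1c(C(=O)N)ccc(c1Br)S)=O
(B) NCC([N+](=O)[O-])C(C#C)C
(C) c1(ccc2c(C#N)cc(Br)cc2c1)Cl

[NX1]#[CX2] describes a nitrogen triple-bonded to a two-connected carbon (a nitrile).
(A) has a primary amide (-C(=O)NH2) but the nitrogen is NX3, not NX1.
(B) has a primary amino group (-NH2) but the nitrogen is NX3 (three connections), not NX1 triple-bonded.
(C) contains a nitrile (-C#N), which satisfies every atom and bond constraint.
So the answer is (C).

C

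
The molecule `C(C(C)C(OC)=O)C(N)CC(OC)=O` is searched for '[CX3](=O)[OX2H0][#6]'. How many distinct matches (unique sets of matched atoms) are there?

2

[CX3](=O)[OX2H0][#6] is the SMARTS for an ester: a carbonyl carbon bonded to an oxygen that is itself bonded to carbon (no H on that O).
The molecule carries 2 separate instances of a methyl-ester group (-C(=O)OCH3) meeting every constraint; each maps to a distinct set of atoms, giving 2 matches.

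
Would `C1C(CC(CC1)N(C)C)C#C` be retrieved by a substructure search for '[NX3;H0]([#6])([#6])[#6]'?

The pattern [NX3;H0]([#6])([#6])[#6] describes a trivalent nitrogen with no H, bonded to three carbons — a tertiary amine.
The molecule carries a dimethylamino group (-N(CH3)2), whose atoms satisfy every constraint of the query, so the pattern matches.

Yes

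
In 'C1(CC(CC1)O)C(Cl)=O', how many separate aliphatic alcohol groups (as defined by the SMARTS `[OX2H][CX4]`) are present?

1

[OX2H][CX4] is the SMARTS for an aliphatic alcohol: a hydroxyl oxygen bound to an sp3 (X4) carbon.
Exactly one fragment in the molecule meets all constraints, giving 1 match.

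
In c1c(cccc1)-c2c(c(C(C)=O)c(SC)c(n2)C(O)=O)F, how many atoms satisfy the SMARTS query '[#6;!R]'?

The query [#6;!R] means: carbon not in any ring.
Check the 21 heavy atoms by environment: 1× n (aromatic, in 6-ring) → no; 11× c (aromatic, in 6-ring) → no; 4× C (acyclic) → match; 3× O (acyclic) → no; 1× F (acyclic) → no; 1× S (acyclic) → no.
That gives 4 matching atoms.

4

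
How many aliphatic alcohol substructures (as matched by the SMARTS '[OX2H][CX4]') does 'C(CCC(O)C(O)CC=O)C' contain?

2

[OX2H][CX4] is the SMARTS for an aliphatic alcohol: a hydroxyl oxygen bound to an sp3 (X4) carbon.
The molecule carries 2 separate instances of a hydroxyl group (-OH) meeting every constraint; each maps to a distinct set of atoms, giving 2 matches.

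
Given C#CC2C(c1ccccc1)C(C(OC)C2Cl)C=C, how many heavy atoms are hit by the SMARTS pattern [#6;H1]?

12

The query [#6;H1] means: any carbon bearing exactly one hydrogen.
Check the 18 heavy atoms by environment: 7× C (H1) → match; 1× O (H0) → no; 1× C (H3) → no; 1× Cl (H0) → no; 1× c (aromatic, H0) → no; 5× c (aromatic, H1) → match; 1× C (H2) → no; 1× C (H0) → no.
Summing the matching environments: 7 + 5 = 12 matching atoms.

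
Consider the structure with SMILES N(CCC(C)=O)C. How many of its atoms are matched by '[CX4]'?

The query [CX4] means: C with X4: aliphatic carbon with exactly 4 total connections (bonds + H).
Check the 7 heavy atoms by environment: 4× C (X4) → match; 1× C (X3) → no; 1× O (X1) → no; 1× N (X3) → no.
That gives 4 matching atoms.

4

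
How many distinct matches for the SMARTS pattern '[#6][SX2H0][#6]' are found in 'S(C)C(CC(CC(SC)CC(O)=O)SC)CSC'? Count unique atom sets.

4

[#6][SX2H0][#6] is the SMARTS for a thioether: an aliphatic sulfur bridging two carbons with no H on the sulfur.
The molecule carries 4 separate instances of a methylthio ether (-SCH3) meeting every constraint; each maps to a distinct set of atoms, giving 4 matches.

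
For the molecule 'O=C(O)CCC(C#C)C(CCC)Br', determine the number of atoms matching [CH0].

2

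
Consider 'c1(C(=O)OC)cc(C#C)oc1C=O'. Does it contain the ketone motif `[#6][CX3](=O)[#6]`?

No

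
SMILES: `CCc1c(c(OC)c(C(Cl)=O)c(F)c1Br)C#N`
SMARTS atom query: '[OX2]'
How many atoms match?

1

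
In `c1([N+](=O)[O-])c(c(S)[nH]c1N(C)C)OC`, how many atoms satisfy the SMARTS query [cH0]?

4

The query [cH0] means: aromatic carbon with no attached hydrogen (substituted or ring-fusion).
Check the 14 heavy atoms by environment: 1× n (aromatic, H1) → no; 4× c (aromatic, H0) → match; 1× S (H1) → no; 1× N (H0) → no; 3× C (H3) → no; 1× N (charge +1, H0) → no; 1× O (charge -1, H0) → no; 2× O (H0) → no.
That gives 4 matching atoms.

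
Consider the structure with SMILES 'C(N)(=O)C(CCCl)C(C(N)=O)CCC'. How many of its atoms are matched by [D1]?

6

Check the 14 heavy atoms by environment: 4× C (D2) → no; 4× C (D3) → no; 1× C (D1) → match; 1× Cl (D1) → match; 2× O (D1) → match; 2× N (D1) → match.
Summing the matching environments: 1 + 1 + 2 + 2 = 6 matching atoms.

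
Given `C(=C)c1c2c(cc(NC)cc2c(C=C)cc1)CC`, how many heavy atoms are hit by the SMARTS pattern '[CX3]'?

4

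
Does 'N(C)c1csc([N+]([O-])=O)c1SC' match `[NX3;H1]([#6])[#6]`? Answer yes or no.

Yes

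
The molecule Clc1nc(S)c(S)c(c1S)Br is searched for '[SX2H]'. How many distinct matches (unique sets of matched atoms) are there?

[SX2H] is the SMARTS for a thiol: an aliphatic sulfur with two connections, one being H.
The molecule carries 3 separate instances of a thiol (-SH) meeting every constraint; each maps to a distinct set of atoms, giving 3 matches.

3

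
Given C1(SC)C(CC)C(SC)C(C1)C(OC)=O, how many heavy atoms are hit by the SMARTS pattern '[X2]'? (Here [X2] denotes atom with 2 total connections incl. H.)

The query [X2] means: any atom with exactly two total connections (bonds + H).
Check the 15 heavy atoms by environment: 10× C (X4) → no; 2× S (X2) → match; 1× C (X3) → no; 1× O (X1) → no; 1× O (X2) → match.
Summing the matching environments: 2 + 1 = 3 matching atoms.

3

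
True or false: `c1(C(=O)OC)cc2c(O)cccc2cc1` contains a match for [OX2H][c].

The pattern [OX2H][c] describes a hydroxyl oxygen attached to an aromatic carbon — a phenol.
The molecule carries a hydroxyl group (-OH), whose atoms satisfy every constraint of the query, so the pattern matches.

True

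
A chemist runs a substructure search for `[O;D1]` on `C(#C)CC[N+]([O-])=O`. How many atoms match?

The query [O;D1] means: aliphatic oxygen bonded to exactly one heavy atom.
Check the 7 heavy atoms by environment: 3× C (D2) → no; 1× N (charge +1, D3) → no; 1× O (charge -1, D1) → match; 1× O (D1) → match; 1× C (D1) → no.
Summing the matching environments: 1 + 1 = 2 matching atoms.

2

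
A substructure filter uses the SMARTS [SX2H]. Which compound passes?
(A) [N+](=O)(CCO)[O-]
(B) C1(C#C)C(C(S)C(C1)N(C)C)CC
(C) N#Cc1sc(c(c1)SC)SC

[SX2H] describes an aliphatic sulfur with two connections, one being H (a thiol).
(A) has a hydroxyl group (-OH) but it is an -OH, not an -SH.
(B) contains a thiol (-SH), which satisfies every atom and bond constraint.
(C) has a methylthio ether (-SCH3) but the sulfur has H0 (bonded to two carbons), not H1.
So the answer is (B).

B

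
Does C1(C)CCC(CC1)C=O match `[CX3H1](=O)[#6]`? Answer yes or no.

Yes

The pattern [CX3H1](=O)[#6] describes an sp2 carbon with one H, double-bonded to O and single-bonded to carbon — an aldehyde.
The molecule carries an aldehyde (-CHO), whose atoms satisfy every constraint of the query, so the pattern matches.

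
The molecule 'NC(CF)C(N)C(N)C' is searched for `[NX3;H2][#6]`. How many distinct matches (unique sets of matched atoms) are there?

3

[NX3;H2][#6] is the SMARTS for a primary amine: a trivalent nitrogen with two H attached to carbon.
The molecule carries 3 separate instances of a primary amino group (-NH2) meeting every constraint; each maps to a distinct set of atoms, giving 3 matches.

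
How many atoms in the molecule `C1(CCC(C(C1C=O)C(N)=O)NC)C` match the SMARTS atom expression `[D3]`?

5

The query [D3] means: atom with exactly three heavy-atom neighbours.
Check the 14 heavy atoms by environment: 3× C (D2) → no; 5× C (D3) → match; 1× N (D2) → no; 2× C (D1) → no; 2× O (D1) → no; 1× N (D1) → no.
That gives 5 matching atoms.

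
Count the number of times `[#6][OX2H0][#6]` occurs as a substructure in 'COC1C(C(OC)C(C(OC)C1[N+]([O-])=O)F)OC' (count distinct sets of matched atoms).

4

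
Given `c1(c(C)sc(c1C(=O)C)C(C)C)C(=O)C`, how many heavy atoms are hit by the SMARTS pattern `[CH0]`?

2

The query [CH0] means: aliphatic carbon with no attached hydrogen.
Check the 15 heavy atoms by environment: 1× s (aromatic, H0) → no; 4× c (aromatic, H0) → no; 2× C (H0) → match; 2× O (H0) → no; 5× C (H3) → no; 1× C (H1) → no.
That gives 2 matching atoms.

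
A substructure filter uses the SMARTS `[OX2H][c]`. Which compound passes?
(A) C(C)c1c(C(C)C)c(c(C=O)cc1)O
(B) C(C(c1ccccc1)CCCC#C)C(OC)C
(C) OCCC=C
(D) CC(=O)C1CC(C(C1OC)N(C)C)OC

A

[OX2H][c] describes a hydroxyl oxygen attached to an aromatic carbon (a phenol).
(A) contains a hydroxyl group (-OH), which satisfies every atom and bond constraint.
(B) has a methoxy ether (-OCH3) but the oxygen has H0, not H1.
(C) has a hydroxyl group (-OH) but the -OH is on an aliphatic carbon, not an aromatic c.
(D) has a methoxy ether (-OCH3) but the oxygen has H0, not H1.
So the answer is (A).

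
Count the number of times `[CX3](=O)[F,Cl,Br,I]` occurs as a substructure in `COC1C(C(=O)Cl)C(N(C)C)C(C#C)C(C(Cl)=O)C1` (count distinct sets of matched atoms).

2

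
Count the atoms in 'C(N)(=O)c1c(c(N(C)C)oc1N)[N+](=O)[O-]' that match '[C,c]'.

7

The query [C,c] means: comma = OR; matches aliphatic or aromatic carbon — same as #6.
Check the 15 heavy atoms by environment: 1× o (aromatic) → no; 4× c (aromatic) → match; 3× N → no; 3× C → match; 2× O → no; 1× N (charge +1) → no; 1× O (charge -1) → no.
Summing the matching environments: 4 + 3 = 7 matching atoms.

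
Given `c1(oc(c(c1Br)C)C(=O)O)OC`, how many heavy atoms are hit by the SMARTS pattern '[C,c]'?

Check the 12 heavy atoms by environment: 1× o (aromatic) → no; 4× c (aromatic) → match; 3× C → match; 3× O → no; 1× Br → no.
Summing the matching environments: 4 + 3 = 7 matching atoms.

7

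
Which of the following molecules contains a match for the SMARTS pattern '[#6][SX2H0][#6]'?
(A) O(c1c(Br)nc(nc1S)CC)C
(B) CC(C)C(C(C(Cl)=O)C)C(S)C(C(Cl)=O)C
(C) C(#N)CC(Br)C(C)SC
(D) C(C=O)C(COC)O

C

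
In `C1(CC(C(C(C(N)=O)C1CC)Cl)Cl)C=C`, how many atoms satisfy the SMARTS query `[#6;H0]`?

1

Check the 15 heavy atoms by environment: 6× C (H1) → no; 3× C (H2) → no; 2× Cl (H0) → no; 1× C (H3) → no; 1× C (H0) → match; 1× O (H0) → no; 1× N (H2) → no.
That gives 1 matching atom.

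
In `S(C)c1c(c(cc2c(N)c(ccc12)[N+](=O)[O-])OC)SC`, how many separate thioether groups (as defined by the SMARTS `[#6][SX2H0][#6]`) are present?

2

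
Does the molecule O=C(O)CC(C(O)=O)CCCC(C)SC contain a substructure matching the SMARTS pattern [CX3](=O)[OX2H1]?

The pattern [CX3](=O)[OX2H1] describes an sp2 carbon double-bonded to O and single-bonded to an -OH oxygen — a carboxylic acid.
The molecule carries a carboxylic acid group (-C(=O)OH), whose atoms satisfy every constraint of the query, so the pattern matches.

Yes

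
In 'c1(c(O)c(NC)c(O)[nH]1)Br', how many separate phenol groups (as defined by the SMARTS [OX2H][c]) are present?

[OX2H][c] is the SMARTS for a phenol: a hydroxyl oxygen attached to an aromatic carbon.
The molecule carries 2 separate instances of a hydroxyl group (-OH) meeting every constraint; each maps to a distinct set of atoms, giving 2 matches.

2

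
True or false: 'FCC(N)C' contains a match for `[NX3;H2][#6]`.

True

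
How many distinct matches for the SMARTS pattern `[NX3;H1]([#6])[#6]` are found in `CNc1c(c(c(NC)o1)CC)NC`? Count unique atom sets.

3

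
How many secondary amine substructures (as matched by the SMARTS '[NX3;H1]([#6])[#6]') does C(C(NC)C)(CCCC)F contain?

1

[NX3;H1]([#6])[#6] is the SMARTS for a secondary amine: a trivalent nitrogen with one H, bonded to two carbons.
Exactly one fragment in the molecule meets all constraints, giving 1 match.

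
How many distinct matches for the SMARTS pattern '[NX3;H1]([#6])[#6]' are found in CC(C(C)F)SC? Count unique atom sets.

[NX3;H1]([#6])[#6] is the SMARTS for a secondary amine: a trivalent nitrogen with one H, bonded to two carbons.
No fragment in the molecule satisfies every constraint, giving 0 matches.

0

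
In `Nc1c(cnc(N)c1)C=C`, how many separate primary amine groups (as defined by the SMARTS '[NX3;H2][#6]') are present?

2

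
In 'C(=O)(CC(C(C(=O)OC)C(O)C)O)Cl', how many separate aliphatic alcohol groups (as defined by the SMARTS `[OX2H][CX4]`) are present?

2

[OX2H][CX4] is the SMARTS for an aliphatic alcohol: a hydroxyl oxygen bound to an sp3 (X4) carbon.
The molecule carries 2 separate instances of a hydroxyl group (-OH) meeting every constraint; each maps to a distinct set of atoms, giving 2 matches.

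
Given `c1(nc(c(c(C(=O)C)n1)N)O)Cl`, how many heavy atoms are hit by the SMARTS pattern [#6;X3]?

5

The query [#6;X3] means: any carbon (aromatic or not) with three total connections.
Check the 12 heavy atoms by environment: 2× n (aromatic, X2) → no; 4× c (aromatic, X3) → match; 1× C (X3) → match; 1× O (X1) → no; 1× C (X4) → no; 1× Cl (X1) → no; 1× N (X3) → no; 1× O (X2) → no.
Summing the matching environments: 4 + 1 = 5 matching atoms.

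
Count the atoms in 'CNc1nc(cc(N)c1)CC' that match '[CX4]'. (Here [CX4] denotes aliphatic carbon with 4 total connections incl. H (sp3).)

3

The query [CX4] means: C with X4: aliphatic carbon with exactly 4 total connections (bonds + H).
Check the 11 heavy atoms by environment: 1× n (aromatic, X2) → no; 5× c (aromatic, X3) → no; 2× N (X3) → no; 3× C (X4) → match.
That gives 3 matching atoms.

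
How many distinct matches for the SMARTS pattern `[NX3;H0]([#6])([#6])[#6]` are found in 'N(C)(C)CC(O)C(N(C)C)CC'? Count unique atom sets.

[NX3;H0]([#6])([#6])[#6] is the SMARTS for a tertiary amine: a trivalent nitrogen with no H, bonded to three carbons.
The molecule carries 2 separate instances of a dimethylamino group (-N(CH3)2) meeting every constraint; each maps to a distinct set of atoms, giving 2 matches.

2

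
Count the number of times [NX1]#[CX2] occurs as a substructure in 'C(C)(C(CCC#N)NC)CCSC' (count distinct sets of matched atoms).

1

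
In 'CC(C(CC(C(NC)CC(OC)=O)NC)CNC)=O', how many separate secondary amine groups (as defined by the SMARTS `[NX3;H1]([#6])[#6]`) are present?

3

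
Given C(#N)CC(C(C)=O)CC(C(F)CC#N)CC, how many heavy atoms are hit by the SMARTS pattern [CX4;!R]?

9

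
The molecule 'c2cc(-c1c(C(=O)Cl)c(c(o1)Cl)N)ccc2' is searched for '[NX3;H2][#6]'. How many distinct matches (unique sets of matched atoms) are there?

[NX3;H2][#6] is the SMARTS for a primary amine: a trivalent nitrogen with two H attached to carbon.
Exactly one fragment in the molecule meets all constraints, giving 1 match.

1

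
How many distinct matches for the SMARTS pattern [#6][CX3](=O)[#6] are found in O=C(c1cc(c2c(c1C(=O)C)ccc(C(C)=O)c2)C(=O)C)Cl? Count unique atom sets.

[#6][CX3](=O)[#6] is the SMARTS for a ketone: a carbonyl carbon (no H) flanked by two carbons.
The molecule carries 3 separate instances of an acetyl/ketone group (-C(=O)CH3) meeting every constraint; each maps to a distinct set of atoms, giving 3 matches.

3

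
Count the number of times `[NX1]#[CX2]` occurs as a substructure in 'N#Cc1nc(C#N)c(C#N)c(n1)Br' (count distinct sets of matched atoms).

3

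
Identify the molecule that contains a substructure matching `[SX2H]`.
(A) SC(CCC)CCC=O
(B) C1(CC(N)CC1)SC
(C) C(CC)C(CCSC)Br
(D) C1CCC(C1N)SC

A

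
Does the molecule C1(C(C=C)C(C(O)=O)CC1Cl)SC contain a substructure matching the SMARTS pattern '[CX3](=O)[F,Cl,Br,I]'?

The pattern [CX3](=O)[F,Cl,Br,I] describes a carbonyl carbon bonded to a halogen — an acyl halide.
The closest candidate here is a chloro substituent, but the Cl is not on a carbonyl carbon. No other fragment satisfies the full query, so there is no match.

No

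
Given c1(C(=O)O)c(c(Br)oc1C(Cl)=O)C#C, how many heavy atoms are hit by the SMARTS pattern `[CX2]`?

2

The query [CX2] means: C with X2: aliphatic carbon with exactly 2 total connections.
Check the 14 heavy atoms by environment: 1× o (aromatic, X2) → no; 4× c (aromatic, X3) → no; 2× C (X3) → no; 2× O (X1) → no; 1× Cl (X1) → no; 1× O (X2) → no; 2× C (X2) → match; 1× Br (X1) → no.
That gives 2 matching atoms.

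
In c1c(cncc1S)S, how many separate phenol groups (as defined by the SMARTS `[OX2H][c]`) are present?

0

[OX2H][c] is the SMARTS for a phenol: a hydroxyl oxygen attached to an aromatic carbon.
No fragment in the molecule satisfies every constraint, giving 0 matches.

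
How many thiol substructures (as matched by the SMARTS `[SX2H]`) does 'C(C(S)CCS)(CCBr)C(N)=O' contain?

[SX2H] is the SMARTS for a thiol: an aliphatic sulfur with two connections, one being H.
The molecule carries 2 separate instances of a thiol (-SH) meeting every constraint; each maps to a distinct set of atoms, giving 2 matches.

2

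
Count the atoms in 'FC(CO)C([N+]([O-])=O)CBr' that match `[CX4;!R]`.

4

Check the 10 heavy atoms by environment: 4× C (X4, acyclic) → match; 1× O (X2, acyclic) → no; 1× N (charge +1, X3, acyclic) → no; 1× O (charge -1, X1, acyclic) → no; 1× O (X1, acyclic) → no; 1× F (X1, acyclic) → no; 1× Br (X1, acyclic) → no.
That gives 4 matching atoms.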